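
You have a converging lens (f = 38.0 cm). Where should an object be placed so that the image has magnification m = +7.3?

32.8 cm

m = −d_i/d_o ⇒ d_i = −m·d_o.
1/f = 1/d_o + 1/d_i = 1/d_o − 1/(m·d_o) = (1 − 1/m)/d_o, so d_o = f(1 − 1/m) = (38.00)(1 − 1/(+7.3)) = 32.8 cm.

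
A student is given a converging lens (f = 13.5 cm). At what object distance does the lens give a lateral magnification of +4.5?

m = −d_i/d_o ⇒ d_i = −m·d_o.
1/f = 1/d_o + 1/d_i = 1/d_o − 1/(m·d_o) = (1 − 1/m)/d_o, so d_o = f(1 − 1/m) = (13.50)(1 − 1/(+4.5)) = 10.5 cm.

10.5 cm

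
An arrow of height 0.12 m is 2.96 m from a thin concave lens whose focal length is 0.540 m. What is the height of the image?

0.0185 m

For a concave lens, f = -0.540 m.
1/d_i = 1/f − 1/d_o = 1/(-0.5400) − 1/(2.96) = -2.190, so d_i = -0.4567 m.
m = −d_i/d_o = +0.1543.
|h_i| = |m|·h_o = 0.1543 × 0.12 = 0.0185 m. The image is virtual, upright and reduced, on the same side as the object.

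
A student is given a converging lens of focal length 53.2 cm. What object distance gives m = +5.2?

43.0 cm

m = −d_i/d_o ⇒ d_i = −m·d_o.
1/f = 1/d_o + 1/d_i = 1/d_o − 1/(m·d_o) = (1 − 1/m)/d_o, so d_o = f(1 − 1/m) = (53.20)(1 − 1/(+5.2)) = 43.0 cm.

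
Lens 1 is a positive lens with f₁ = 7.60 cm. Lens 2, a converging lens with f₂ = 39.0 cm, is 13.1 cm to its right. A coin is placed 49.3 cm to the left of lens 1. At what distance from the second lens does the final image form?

4.60 cm

Lens 1: 1/d_i1 = 1/f₁ − 1/d_o1 = 1/(7.60) − 1/(49.3) = 0.1113, so d_i1 = 8.985 cm.
The intermediate image is 8.985 cm to the right of lens 1, which is 13.1 − (8.985) = 4.115 cm to the left of lens 2, so d_o2 = +4.115 cm.
Lens 2: 1/d_i2 = 1/f₂ − 1/d_o2 = 1/(39.0) − 1/(4.115) = -0.2174, so d_i2 = -4.60 cm.
The final image is virtual, 4.60 cm to the left of lens 2 (overall magnification ≈ -0.20).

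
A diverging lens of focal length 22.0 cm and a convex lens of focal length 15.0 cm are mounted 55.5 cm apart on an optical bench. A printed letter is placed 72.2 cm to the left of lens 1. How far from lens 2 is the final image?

Lens 1 is diverging, so f₁ = −22.0 cm.
Lens 1: 1/d_i1 = 1/f₁ − 1/d_o1 = 1/(-22.0) − 1/(72.2) = -0.05930, so d_i1 = -16.86 cm.
The intermediate image is 16.86 cm to the left of lens 1 (virtual), which is 55.5 − (-16.86) = 72.36 cm to the left of lens 2, so d_o2 = +72.36 cm.
Lens 2: 1/d_i2 = 1/f₂ − 1/d_o2 = 1/(15.0) − 1/(72.36) = 0.05285, so d_i2 = 18.9 cm.
The final image is real, 18.9 cm to the right of lens 2 (overall magnification ≈ -0.061).

18.9 cm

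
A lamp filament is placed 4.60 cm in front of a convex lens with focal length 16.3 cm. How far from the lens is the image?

Thin-lens equation: 1/v = 1/f − 1/u = 1/(16.30) − 1/(4.60) = 0.06135 − 0.2174 = -0.1560, so v = -6.41 cm.
The image is virtual, upright and enlarged, on the same side as the object.

6.41 cm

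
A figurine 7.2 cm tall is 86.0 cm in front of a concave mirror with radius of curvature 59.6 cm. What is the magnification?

f = R/2 = 59.6/2 = 29.80 cm.
1/d_i = 1/f − 1/d_o = 1/(29.80) − 1/(86.0) = 0.02193, so d_i = 45.60 cm.
m = −d_i/d_o = −(45.60)/(86.0) = -0.530.
The image is real, inverted and reduced, in front of the mirror.

m = -0.530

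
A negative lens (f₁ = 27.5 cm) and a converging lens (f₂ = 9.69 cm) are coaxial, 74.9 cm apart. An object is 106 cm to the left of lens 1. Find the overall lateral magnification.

m = -0.0229

f₁ = −27.5 cm (diverging).
Lens 1: 1/d_i1 = 1/(-27.5) − 1/(106) = -0.04580, so d_i1 = -21.84 cm; m₁ = −d_i1/d_o1 = +0.2060.
d_o2 = 74.9 − (-21.84) = 96.74 cm.
Lens 2: 1/d_i2 = 1/(9.69) − 1/(96.74) = 0.09286, so d_i2 = 10.77 cm; m₂ = −d_i2/d_o2 = -0.1113.
m = m₁·m₂ = (+0.2060)(-0.1113) = -0.0229.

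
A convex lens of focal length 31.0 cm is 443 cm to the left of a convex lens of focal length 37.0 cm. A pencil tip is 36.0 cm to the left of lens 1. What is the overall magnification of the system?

m = +1.25

Lens 1: 1/d_i1 = 1/(31.0) − 1/(36.0) = 0.004480, so d_i1 = 223.2 cm; m₁ = −d_i1/d_o1 = -6.200.
d_o2 = 443 − (223.2) = 219.8 cm.
Lens 2: 1/d_i2 = 1/(37.0) − 1/(219.8) = 0.02248, so d_i2 = 44.49 cm; m₂ = −d_i2/d_o2 = -0.2024.
m = m₁·m₂ = (-6.200)(-0.2024) = +1.25.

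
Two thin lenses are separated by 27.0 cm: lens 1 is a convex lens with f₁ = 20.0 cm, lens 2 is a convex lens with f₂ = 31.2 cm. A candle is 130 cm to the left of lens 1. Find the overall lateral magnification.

m = -0.204

Lens 1: 1/d_i1 = 1/(20.0) − 1/(130) = 0.04231, so d_i1 = 23.64 cm; m₁ = −d_i1/d_o1 = -0.1818.
d_o2 = 27.0 − (23.64) = 3.360 cm.
Lens 2: 1/d_i2 = 1/(31.2) − 1/(3.360) = -0.2656, so d_i2 = -3.766 cm; m₂ = −d_i2/d_o2 = +1.121.
m = m₁·m₂ = (-0.1818)(+1.121) = -0.204.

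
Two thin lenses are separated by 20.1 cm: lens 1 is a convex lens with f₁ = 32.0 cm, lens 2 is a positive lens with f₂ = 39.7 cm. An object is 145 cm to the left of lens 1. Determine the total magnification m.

m = -0.185

Lens 1: 1/d_i1 = 1/(32.0) − 1/(145) = 0.02435, so d_i1 = 41.06 cm; m₁ = −d_i1/d_o1 = -0.2832.
d_o2 = 20.1 − (41.06) = -20.96 cm (virtual object).
Lens 2: 1/d_i2 = 1/(39.7) − 1/(-20.96) = 0.07290, so d_i2 = 13.72 cm; m₂ = −d_i2/d_o2 = +0.6545.
m = m₁·m₂ = (-0.2832)(+0.6545) = -0.185.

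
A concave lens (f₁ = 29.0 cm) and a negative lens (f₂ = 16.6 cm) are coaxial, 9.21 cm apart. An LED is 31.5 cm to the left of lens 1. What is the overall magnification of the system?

m = +0.195

f₁ = −29.0 cm (diverging).
Lens 1: 1/d_i1 = 1/(-29.0) − 1/(31.5) = -0.06623, so d_i1 = -15.10 cm; m₁ = −d_i1/d_o1 = +0.4794.
d_o2 = 9.21 − (-15.10) = 24.31 cm.
f₂ = −16.6 cm (diverging).
Lens 2: 1/d_i2 = 1/(-16.6) − 1/(24.31) = -0.1014, so d_i2 = -9.864 cm; m₂ = −d_i2/d_o2 = +0.4058.
m = m₁·m₂ = (+0.4794)(+0.4058) = +0.195.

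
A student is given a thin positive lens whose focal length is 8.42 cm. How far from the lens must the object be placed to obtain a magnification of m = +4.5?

m = −d_i/d_o ⇒ d_i = −m·d_o.
1/f = 1/d_o + 1/d_i = 1/d_o − 1/(m·d_o) = (1 − 1/m)/d_o, so d_o = f(1 − 1/m) = (8.420)(1 − 1/(+4.5)) = 6.55 cm.

6.55 cm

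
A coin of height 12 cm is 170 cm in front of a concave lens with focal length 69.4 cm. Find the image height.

For a concave lens, f = -69.4 cm.
1/d_i = 1/f − 1/d_o = 1/(-69.40) − 1/(170) = -0.02029, so d_i = -49.28 cm.
m = −d_i/d_o = +0.2899.
|h_i| = |m|·h_o = 0.2899 × 12 = 3.48 cm. The image is virtual, upright and reduced, on the same side as the object.

3.48 cm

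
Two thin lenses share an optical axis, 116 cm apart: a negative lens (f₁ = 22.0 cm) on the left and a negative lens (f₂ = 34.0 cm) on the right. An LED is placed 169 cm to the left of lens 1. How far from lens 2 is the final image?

27.2 cm

Lens 1 is diverging, so f₁ = −22.0 cm.
Lens 1: 1/d_i1 = 1/f₁ − 1/d_o1 = 1/(-22.0) − 1/(169) = -0.05137, so d_i1 = -19.47 cm.
The intermediate image is 19.47 cm to the left of lens 1 (virtual), which is 116 − (-19.47) = 135.5 cm to the left of lens 2, so d_o2 = +135.5 cm.
Lens 2 is diverging, so f₂ = −34.0 cm.
Lens 2: 1/d_i2 = 1/f₂ − 1/d_o2 = 1/(-34.0) − 1/(135.5) = -0.03679, so d_i2 = -27.2 cm.
The final image is virtual, 27.2 cm to the left of lens 2 (overall magnification ≈ 0.023).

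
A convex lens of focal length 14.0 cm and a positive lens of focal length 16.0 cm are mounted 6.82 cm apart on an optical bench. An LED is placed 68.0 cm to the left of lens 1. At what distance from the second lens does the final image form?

Lens 1: 1/d_i1 = 1/f₁ − 1/d_o1 = 1/(14.0) − 1/(68.0) = 0.05672, so d_i1 = 17.63 cm.
The intermediate image is 17.63 cm to the right of lens 1, which lies 10.81 cm to the right of lens 2 — a virtual object — so d_o2 = −10.81 cm.
Lens 2: 1/d_i2 = 1/f₂ − 1/d_o2 = 1/(16.0) − 1/(-10.81) = 0.1550, so d_i2 = 6.45 cm.
The final image is real, 6.45 cm to the right of lens 2 (overall magnification ≈ -0.15).

6.45 cm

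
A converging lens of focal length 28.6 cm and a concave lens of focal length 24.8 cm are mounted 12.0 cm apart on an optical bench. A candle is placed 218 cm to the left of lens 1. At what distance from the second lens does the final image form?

134 cm

Lens 1: 1/d_i1 = 1/f₁ − 1/d_o1 = 1/(28.6) − 1/(218) = 0.03038, so d_i1 = 32.92 cm.
The intermediate image is 32.92 cm to the right of lens 1, which lies 20.92 cm to the right of lens 2 — a virtual object — so d_o2 = −20.92 cm.
Lens 2 is diverging, so f₂ = −24.8 cm.
Lens 2: 1/d_i2 = 1/f₂ − 1/d_o2 = 1/(-24.8) − 1/(-20.92) = 0.007479, so d_i2 = 134 cm.
The final image is real, 134 cm to the right of lens 2 (overall magnification ≈ -0.96).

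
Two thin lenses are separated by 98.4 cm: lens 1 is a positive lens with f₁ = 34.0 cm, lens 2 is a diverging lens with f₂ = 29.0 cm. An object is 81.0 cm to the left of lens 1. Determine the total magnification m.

m = -0.305

Lens 1: 1/d_i1 = 1/(34.0) − 1/(81.0) = 0.01707, so d_i1 = 58.60 cm; m₁ = −d_i1/d_o1 = -0.7235.
d_o2 = 98.4 − (58.60) = 39.80 cm.
f₂ = −29.0 cm (diverging).
Lens 2: 1/d_i2 = 1/(-29.0) − 1/(39.80) = -0.05961, so d_i2 = -16.78 cm; m₂ = −d_i2/d_o2 = +0.4215.
m = m₁·m₂ = (-0.7235)(+0.4215) = -0.305.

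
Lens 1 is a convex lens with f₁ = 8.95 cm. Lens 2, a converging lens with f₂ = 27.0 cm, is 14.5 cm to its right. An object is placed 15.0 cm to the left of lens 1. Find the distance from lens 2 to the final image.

5.99 cm

Lens 1: 1/d_i1 = 1/f₁ − 1/d_o1 = 1/(8.95) − 1/(15.0) = 0.04507, so d_i1 = 22.19 cm.
The intermediate image is 22.19 cm to the right of lens 1, which lies 7.690 cm to the right of lens 2 — a virtual object — so d_o2 = −7.690 cm.
Lens 2: 1/d_i2 = 1/f₂ − 1/d_o2 = 1/(27.0) − 1/(-7.690) = 0.1671, so d_i2 = 5.99 cm.
The final image is real, 5.99 cm to the right of lens 2 (overall magnification ≈ -1.2).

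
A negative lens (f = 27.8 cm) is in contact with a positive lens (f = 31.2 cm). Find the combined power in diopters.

P = -0.392 D

P₁ = 1/f₁ = 1/(-0.278 m) = -3.597 D; P₂ = 1/f₂ = 1/(0.312 m) = +3.205 D.
For thin lenses in contact, P = P₁ + P₂ = (-3.597) + (+3.205) = -0.392 D.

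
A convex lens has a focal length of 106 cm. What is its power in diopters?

P = +0.943 D

f = 106 cm = 1.06 m.
P = 1/f = 1/(1.06 m) = +0.943 D.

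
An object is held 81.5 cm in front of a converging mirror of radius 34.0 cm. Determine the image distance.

f = R/2 = 34.0/2 = 17.00 cm.
Mirror equation: 1/q = 1/f − 1/p = 1/(17.00) − 1/(81.5) = 0.05882 − 0.01227 = 0.04655, so q = 21.5 cm.
The image is real, inverted and reduced, in front of the mirror.

21.5 cm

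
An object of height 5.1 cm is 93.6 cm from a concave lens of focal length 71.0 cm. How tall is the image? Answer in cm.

2.20 cm

For a concave lens, f = -71.0 cm.
1/d_i = 1/f − 1/d_o = 1/(-71.00) − 1/(93.6) = -0.02477, so d_i = -40.37 cm.
m = −d_i/d_o = +0.4313.
|h_i| = |m|·h_o = 0.4313 × 5.1 = 2.20 cm. The image is virtual, upright and reduced, on the same side as the object.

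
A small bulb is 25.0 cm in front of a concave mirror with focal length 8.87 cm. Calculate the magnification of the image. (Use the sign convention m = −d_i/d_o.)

m = -0.550

1/d_i = 1/f − 1/d_o = 1/(8.870) − 1/(25.0) = 0.07274, so d_i = 13.75 cm.
m = −d_i/d_o = −(13.75)/(25.0) = -0.550.
The image is real, inverted and reduced, in front of the mirror.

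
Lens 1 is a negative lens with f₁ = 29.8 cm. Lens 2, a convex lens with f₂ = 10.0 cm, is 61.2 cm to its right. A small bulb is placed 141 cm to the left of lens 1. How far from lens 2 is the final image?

11.3 cm

Lens 1 is diverging, so f₁ = −29.8 cm.
Lens 1: 1/d_i1 = 1/f₁ − 1/d_o1 = 1/(-29.8) − 1/(141) = -0.04065, so d_i1 = -24.60 cm.
The intermediate image is 24.60 cm to the left of lens 1 (virtual), which is 61.2 − (-24.60) = 85.80 cm to the left of lens 2, so d_o2 = +85.80 cm.
Lens 2: 1/d_i2 = 1/f₂ − 1/d_o2 = 1/(10.0) − 1/(85.80) = 0.08834, so d_i2 = 11.3 cm.
The final image is real, 11.3 cm to the right of lens 2 (overall magnification ≈ -0.023).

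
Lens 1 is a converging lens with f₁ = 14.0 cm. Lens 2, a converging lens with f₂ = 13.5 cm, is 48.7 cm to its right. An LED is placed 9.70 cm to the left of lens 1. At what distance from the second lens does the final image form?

16.2 cm

Lens 1: 1/d_i1 = 1/f₁ − 1/d_o1 = 1/(14.0) − 1/(9.70) = -0.03166, so d_i1 = -31.58 cm.
The intermediate image is 31.58 cm to the left of lens 1 (virtual), which is 48.7 − (-31.58) = 80.28 cm to the left of lens 2, so d_o2 = +80.28 cm.
Lens 2: 1/d_i2 = 1/f₂ − 1/d_o2 = 1/(13.5) − 1/(80.28) = 0.06162, so d_i2 = 16.2 cm.
The final image is real, 16.2 cm to the right of lens 2 (overall magnification ≈ -0.66).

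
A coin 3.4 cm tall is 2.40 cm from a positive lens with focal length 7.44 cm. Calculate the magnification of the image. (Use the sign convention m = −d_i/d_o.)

1/d_i = 1/f − 1/d_o = 1/(7.440) − 1/(2.40) = -0.2823, so d_i = -3.543 cm.
m = −d_i/d_o = −(-3.543)/(2.40) = +1.48.
The image is virtual, upright and enlarged, on the same side as the object.

m = +1.48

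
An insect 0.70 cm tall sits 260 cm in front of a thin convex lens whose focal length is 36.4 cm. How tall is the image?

0.114 cm

1/d_i = 1/f − 1/d_o = 1/(36.40) − 1/(260) = 0.02363, so d_i = 42.33 cm.
m = −d_i/d_o = -0.1628.
|h_i| = |m|·h_o = 0.1628 × 0.70 = 0.114 cm. The image is real, inverted and reduced, on the far side of the lens.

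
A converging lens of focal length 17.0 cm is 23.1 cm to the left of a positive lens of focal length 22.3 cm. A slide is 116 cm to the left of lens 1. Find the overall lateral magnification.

m = -0.200

Lens 1: 1/d_i1 = 1/(17.0) − 1/(116) = 0.05020, so d_i1 = 19.92 cm; m₁ = −d_i1/d_o1 = -0.1717.
d_o2 = 23.1 − (19.92) = 3.180 cm.
Lens 2: 1/d_i2 = 1/(22.3) − 1/(3.180) = -0.2696, so d_i2 = -3.709 cm; m₂ = −d_i2/d_o2 = +1.166.
m = m₁·m₂ = (-0.1717)(+1.166) = -0.200.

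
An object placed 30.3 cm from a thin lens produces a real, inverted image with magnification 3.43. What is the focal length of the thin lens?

f = 23.5 cm (converging)

m = −d_i/d_o ⇒ d_i = −m·d_o = −(-3.43)·(30.3) = 103.9 cm.
1/f = 1/d_o + 1/d_i = 1/(30.3) + 1/(103.9) = 0.04263, so f = 23.5 cm.
Since f is positive, the thin lens is converging.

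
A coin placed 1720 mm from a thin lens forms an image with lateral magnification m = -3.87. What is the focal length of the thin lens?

m = −d_i/d_o ⇒ d_i = −m·d_o = −(-3.87)·(1720) = 6656 mm.
1/f = 1/d_o + 1/d_i = 1/(1720) + 1/(6656) = 0.0007316, so f = 1370 mm.
Since f is positive, the thin lens is converging.

f = 1370 mm (converging)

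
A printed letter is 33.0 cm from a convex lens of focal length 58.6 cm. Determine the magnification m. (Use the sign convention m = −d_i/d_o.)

1/d_i = 1/f − 1/d_o = 1/(58.60) − 1/(33.0) = -0.01324, so d_i = -75.54 cm.
m = −d_i/d_o = −(-75.54)/(33.0) = +2.29.
The image is virtual, upright and enlarged, on the same side as the object.

m = +2.29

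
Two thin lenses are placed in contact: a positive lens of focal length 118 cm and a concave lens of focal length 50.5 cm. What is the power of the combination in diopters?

P₁ = 1/f₁ = 1/(1.18 m) = +0.8475 D; P₂ = 1/f₂ = 1/(-0.505 m) = -1.980 D.
For thin lenses in contact, P = P₁ + P₂ = (+0.8475) + (-1.980) = -1.13 D.

P = -1.13 D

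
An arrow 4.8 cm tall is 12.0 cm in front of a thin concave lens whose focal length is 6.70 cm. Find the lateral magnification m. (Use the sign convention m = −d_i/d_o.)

For a concave lens, f = -6.70 cm.
1/d_i = 1/f − 1/d_o = 1/(-6.700) − 1/(12.0) = -0.2326, so d_i = -4.299 cm.
m = −d_i/d_o = −(-4.299)/(12.0) = +0.358.
The image is virtual, upright and reduced, on the same side as the object.

m = +0.358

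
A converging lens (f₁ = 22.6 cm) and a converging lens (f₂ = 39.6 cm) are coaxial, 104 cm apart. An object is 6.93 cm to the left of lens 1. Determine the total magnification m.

m = -0.768

Lens 1: 1/d_i1 = 1/(22.6) − 1/(6.93) = -0.1001, so d_i1 = -9.995 cm; m₁ = −d_i1/d_o1 = +1.442.
d_o2 = 104 − (-9.995) = 114.0 cm.
Lens 2: 1/d_i2 = 1/(39.6) − 1/(114.0) = 0.01648, so d_i2 = 60.68 cm; m₂ = −d_i2/d_o2 = -0.5323.
m = m₁·m₂ = (+1.442)(-0.5323) = -0.768.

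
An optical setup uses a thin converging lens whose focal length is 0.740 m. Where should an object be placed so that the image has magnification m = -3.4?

0.958 m

m = −d_i/d_o ⇒ d_i = −m·d_o.
1/f = 1/d_o + 1/d_i = 1/d_o − 1/(m·d_o) = (1 − 1/m)/d_o, so d_o = f(1 − 1/m) = (0.7400)(1 − 1/(-3.4)) = 0.958 m.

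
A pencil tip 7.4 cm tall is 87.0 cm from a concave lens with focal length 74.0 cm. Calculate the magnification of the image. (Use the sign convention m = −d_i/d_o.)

m = +0.460

For a concave lens, f = -74.0 cm.
1/d_i = 1/f − 1/d_o = 1/(-74.00) − 1/(87.0) = -0.02501, so d_i = -39.99 cm.
m = −d_i/d_o = −(-39.99)/(87.0) = +0.460.
The image is virtual, upright and reduced, on the same side as the object.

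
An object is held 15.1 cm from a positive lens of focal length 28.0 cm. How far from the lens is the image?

32.8 cm

Lens equation: 1/d_i = 1/f − 1/d_o = 1/(28.00) − 1/(15.1) = 0.03571 − 0.06623 = -0.03051, so d_i = -32.8 cm.
The image is virtual, upright and enlarged, on the same side as the object.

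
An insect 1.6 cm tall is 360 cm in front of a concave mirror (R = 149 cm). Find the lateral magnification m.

m = -0.261

f = R/2 = 149/2 = 74.50 cm.
1/d_i = 1/f − 1/d_o = 1/(74.50) − 1/(360) = 0.01065, so d_i = 93.94 cm.
m = −d_i/d_o = −(93.94)/(360) = -0.261.
The image is real, inverted and reduced, in front of the mirror.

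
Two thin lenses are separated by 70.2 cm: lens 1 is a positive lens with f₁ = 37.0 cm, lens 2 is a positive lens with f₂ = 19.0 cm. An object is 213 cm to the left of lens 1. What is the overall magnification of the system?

Lens 1: 1/d_i1 = 1/(37.0) − 1/(213) = 0.02233, so d_i1 = 44.78 cm; m₁ = −d_i1/d_o1 = -0.2102.
d_o2 = 70.2 − (44.78) = 25.42 cm.
Lens 2: 1/d_i2 = 1/(19.0) − 1/(25.42) = 0.01329, so d_i2 = 75.23 cm; m₂ = −d_i2/d_o2 = -2.960.
m = m₁·m₂ = (-0.2102)(-2.960) = +0.622.

m = +0.622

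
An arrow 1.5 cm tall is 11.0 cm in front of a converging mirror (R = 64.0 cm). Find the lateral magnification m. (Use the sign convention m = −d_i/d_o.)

m = +1.52

f = R/2 = 64.0/2 = 32.00 cm.
1/d_i = 1/f − 1/d_o = 1/(32.00) − 1/(11.0) = -0.05966, so d_i = -16.76 cm.
m = −d_i/d_o = −(-16.76)/(11.0) = +1.52.
The image is virtual, upright and enlarged, behind the mirror.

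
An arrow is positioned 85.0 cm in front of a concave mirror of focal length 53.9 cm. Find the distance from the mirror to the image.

147 cm

Mirror equation: 1/v = 1/f − 1/u = 1/(53.90) − 1/(85.0) = 0.01855 − 0.01176 = 0.006788, so v = 147 cm.
The image is real, inverted and enlarged, in front of the mirror.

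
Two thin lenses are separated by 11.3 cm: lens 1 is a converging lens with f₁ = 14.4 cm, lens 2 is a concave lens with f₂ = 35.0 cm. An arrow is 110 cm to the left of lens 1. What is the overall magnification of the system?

m = -0.177

Lens 1: 1/d_i1 = 1/(14.4) − 1/(110) = 0.06035, so d_i1 = 16.57 cm; m₁ = −d_i1/d_o1 = -0.1506.
d_o2 = 11.3 − (16.57) = -5.270 cm (virtual object).
f₂ = −35.0 cm (diverging).
Lens 2: 1/d_i2 = 1/(-35.0) − 1/(-5.270) = 0.1612, so d_i2 = 6.204 cm; m₂ = −d_i2/d_o2 = +1.177.
m = m₁·m₂ = (-0.1506)(+1.177) = -0.177.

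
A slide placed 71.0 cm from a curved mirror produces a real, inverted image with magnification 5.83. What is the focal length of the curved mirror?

m = −d_i/d_o ⇒ d_i = −m·d_o = −(-5.83)·(71.0) = 413.9 cm.
1/f = 1/d_o + 1/d_i = 1/(71.0) + 1/(413.9) = 0.01650, so f = 60.6 cm.
Since f is positive, the curved mirror is concave.

f = 60.6 cm (concave)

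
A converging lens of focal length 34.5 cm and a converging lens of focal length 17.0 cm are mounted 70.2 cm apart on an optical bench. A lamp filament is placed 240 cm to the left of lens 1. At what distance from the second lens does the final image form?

39.4 cm

Lens 1: 1/d_i1 = 1/f₁ − 1/d_o1 = 1/(34.5) − 1/(240) = 0.02482, so d_i1 = 40.29 cm.
The intermediate image is 40.29 cm to the right of lens 1, which is 70.2 − (40.29) = 29.91 cm to the left of lens 2, so d_o2 = +29.91 cm.
Lens 2: 1/d_i2 = 1/f₂ − 1/d_o2 = 1/(17.0) − 1/(29.91) = 0.02539, so d_i2 = 39.4 cm.
The final image is real, 39.4 cm to the right of lens 2 (overall magnification ≈ 0.22).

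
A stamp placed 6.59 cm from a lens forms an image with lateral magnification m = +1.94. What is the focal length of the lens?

m = −d_i/d_o ⇒ d_i = −m·d_o = −(+1.94)·(6.59) = -12.78 cm.
1/f = 1/d_o + 1/d_i = 1/(6.59) + 1/(-12.78) = 0.07350, so f = 13.6 cm.
Since f is positive, the lens is converging.

f = 13.6 cm (converging)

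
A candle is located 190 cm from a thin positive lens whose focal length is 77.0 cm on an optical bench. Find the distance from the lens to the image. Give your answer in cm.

129 cm

Thin-lens equation: 1/d_i = 1/f − 1/d_o = 1/(77.00) − 1/(190) = 0.01299 − 0.005263 = 0.007724, so d_i = 129 cm.
The image is real, inverted and reduced, on the far side of the lens.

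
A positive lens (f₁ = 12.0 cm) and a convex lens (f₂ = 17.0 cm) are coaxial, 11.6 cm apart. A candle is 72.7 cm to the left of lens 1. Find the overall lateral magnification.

Lens 1: 1/d_i1 = 1/(12.0) − 1/(72.7) = 0.06958, so d_i1 = 14.37 cm; m₁ = −d_i1/d_o1 = -0.1977.
d_o2 = 11.6 − (14.37) = -2.770 cm (virtual object).
Lens 2: 1/d_i2 = 1/(17.0) − 1/(-2.770) = 0.4198, so d_i2 = 2.382 cm; m₂ = −d_i2/d_o2 = +0.8599.
m = m₁·m₂ = (-0.1977)(+0.8599) = -0.170.

m = -0.170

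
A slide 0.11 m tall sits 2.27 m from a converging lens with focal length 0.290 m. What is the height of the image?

1/d_i = 1/f − 1/d_o = 1/(0.2900) − 1/(2.27) = 3.008, so d_i = 0.3325 m.
m = −d_i/d_o = -0.1465.
|h_i| = |m|·h_o = 0.1465 × 0.11 = 0.0161 m. The image is real, inverted and reduced, on the far side of the lens.

0.0161 m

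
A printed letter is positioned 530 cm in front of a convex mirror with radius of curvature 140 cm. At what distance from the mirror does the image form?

61.8 cm

f = R/2 = 140/2 = 70.00 cm; for a convex mirror, f = -70.00 cm.
Mirror equation: 1/q = 1/f − 1/p = 1/(-70.00) − 1/(530) = -0.01429 − 0.001887 = -0.01617, so q = -61.8 cm.
The image is virtual, upright and reduced, behind the mirror.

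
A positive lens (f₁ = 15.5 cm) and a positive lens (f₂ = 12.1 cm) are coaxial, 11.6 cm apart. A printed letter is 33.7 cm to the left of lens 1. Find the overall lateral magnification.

m = -0.353

Lens 1: 1/d_i1 = 1/(15.5) − 1/(33.7) = 0.03484, so d_i1 = 28.70 cm; m₁ = −d_i1/d_o1 = -0.8516.
d_o2 = 11.6 − (28.70) = -17.10 cm (virtual object).
Lens 2: 1/d_i2 = 1/(12.1) − 1/(-17.10) = 0.1411, so d_i2 = 7.086 cm; m₂ = −d_i2/d_o2 = +0.4144.
m = m₁·m₂ = (-0.8516)(+0.4144) = -0.353.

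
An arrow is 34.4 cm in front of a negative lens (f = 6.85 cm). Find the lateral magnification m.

m = +0.166

For a negative lens, f = -6.85 cm.
1/d_i = 1/f − 1/d_o = 1/(-6.850) − 1/(34.4) = -0.1751, so d_i = -5.712 cm.
m = −d_i/d_o = −(-5.712)/(34.4) = +0.166.
The image is virtual, upright and reduced, on the same side as the object.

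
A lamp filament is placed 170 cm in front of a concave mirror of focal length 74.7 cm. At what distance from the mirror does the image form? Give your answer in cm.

Mirror equation: 1/v = 1/f − 1/u = 1/(74.70) − 1/(170) = 0.01339 − 0.005882 = 0.007505, so v = 133 cm.
The image is real, inverted and reduced, in front of the mirror.

133 cm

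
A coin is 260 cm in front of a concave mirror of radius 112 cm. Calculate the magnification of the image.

m = -0.275

f = R/2 = 112/2 = 56.00 cm.
1/d_i = 1/f − 1/d_o = 1/(56.00) − 1/(260) = 0.01401, so d_i = 71.37 cm.
m = −d_i/d_o = −(71.37)/(260) = -0.275.
The image is real, inverted and reduced, in front of the mirror.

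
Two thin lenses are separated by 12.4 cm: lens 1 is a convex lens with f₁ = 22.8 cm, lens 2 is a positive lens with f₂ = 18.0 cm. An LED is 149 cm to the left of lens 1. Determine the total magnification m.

m = -0.100

Lens 1: 1/d_i1 = 1/(22.8) − 1/(149) = 0.03715, so d_i1 = 26.92 cm; m₁ = −d_i1/d_o1 = -0.1807.
d_o2 = 12.4 − (26.92) = -14.52 cm (virtual object).
Lens 2: 1/d_i2 = 1/(18.0) − 1/(-14.52) = 0.1244, so d_i2 = 8.037 cm; m₂ = −d_i2/d_o2 = +0.5535.
m = m₁·m₂ = (-0.1807)(+0.5535) = -0.100.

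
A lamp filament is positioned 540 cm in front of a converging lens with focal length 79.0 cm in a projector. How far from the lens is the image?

Thin-lens equation: 1/q = 1/f − 1/p = 1/(79.00) − 1/(540) = 0.01266 − 0.001852 = 0.01081, so q = 92.5 cm.
The image is real, inverted and reduced, on the far side of the lens.

92.5 cm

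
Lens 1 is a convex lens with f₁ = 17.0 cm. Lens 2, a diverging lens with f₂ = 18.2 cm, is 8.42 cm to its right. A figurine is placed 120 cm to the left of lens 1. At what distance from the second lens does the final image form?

Lens 1: 1/d_i1 = 1/f₁ − 1/d_o1 = 1/(17.0) − 1/(120) = 0.05049, so d_i1 = 19.81 cm.
The intermediate image is 19.81 cm to the right of lens 1, which lies 11.39 cm to the right of lens 2 — a virtual object — so d_o2 = −11.39 cm.
Lens 2 is diverging, so f₂ = −18.2 cm.
Lens 2: 1/d_i2 = 1/f₂ − 1/d_o2 = 1/(-18.2) − 1/(-11.39) = 0.03285, so d_i2 = 30.4 cm.
The final image is real, 30.4 cm to the right of lens 2 (overall magnification ≈ -0.44).

30.4 cm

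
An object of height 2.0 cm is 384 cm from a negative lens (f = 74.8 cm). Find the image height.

0.326 cm

For a negative lens, f = -74.8 cm.
1/d_i = 1/f − 1/d_o = 1/(-74.80) − 1/(384) = -0.01597, so d_i = -62.61 cm.
m = −d_i/d_o = +0.1630.
|h_i| = |m|·h_o = 0.1630 × 2.0 = 0.326 cm. The image is virtual, upright and reduced, on the same side as the object.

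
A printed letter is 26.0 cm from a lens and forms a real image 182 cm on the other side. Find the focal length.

f = 22.8 cm (converging)

Real image ⇒ d_i = +182 cm.
1/f = 1/d_o + 1/d_i = 1/(26.0) + 1/(182) = 0.04396, so f = 22.8 cm.
Since f is positive, the lens is converging.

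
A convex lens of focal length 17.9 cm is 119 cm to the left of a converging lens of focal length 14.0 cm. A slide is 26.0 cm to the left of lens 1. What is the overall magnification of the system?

Lens 1: 1/d_i1 = 1/(17.9) − 1/(26.0) = 0.01740, so d_i1 = 57.46 cm; m₁ = −d_i1/d_o1 = -2.210.
d_o2 = 119 − (57.46) = 61.54 cm.
Lens 2: 1/d_i2 = 1/(14.0) − 1/(61.54) = 0.05518, so d_i2 = 18.12 cm; m₂ = −d_i2/d_o2 = -0.2945.
m = m₁·m₂ = (-2.210)(-0.2945) = +0.651.

m = +0.651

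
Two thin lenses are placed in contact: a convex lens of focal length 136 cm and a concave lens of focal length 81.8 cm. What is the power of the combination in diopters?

P = -0.487 D

P₁ = 1/f₁ = 1/(1.36 m) = +0.7353 D; P₂ = 1/f₂ = 1/(-0.818 m) = -1.222 D.
For thin lenses in contact, P = P₁ + P₂ = (+0.7353) + (-1.222) = -0.487 D.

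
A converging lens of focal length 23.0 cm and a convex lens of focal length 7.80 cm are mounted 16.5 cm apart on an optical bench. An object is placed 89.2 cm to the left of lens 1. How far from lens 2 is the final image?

5.07 cm

Lens 1: 1/d_i1 = 1/f₁ − 1/d_o1 = 1/(23.0) − 1/(89.2) = 0.03227, so d_i1 = 30.99 cm.
The intermediate image is 30.99 cm to the right of lens 1, which lies 14.49 cm to the right of lens 2 — a virtual object — so d_o2 = −14.49 cm.
Lens 2: 1/d_i2 = 1/f₂ − 1/d_o2 = 1/(7.80) − 1/(-14.49) = 0.1972, so d_i2 = 5.07 cm.
The final image is real, 5.07 cm to the right of lens 2 (overall magnification ≈ -0.12).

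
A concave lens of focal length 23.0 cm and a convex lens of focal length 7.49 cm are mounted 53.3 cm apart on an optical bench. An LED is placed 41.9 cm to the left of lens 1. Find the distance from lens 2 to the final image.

Lens 1 is diverging, so f₁ = −23.0 cm.
Lens 1: 1/d_i1 = 1/f₁ − 1/d_o1 = 1/(-23.0) − 1/(41.9) = -0.06734, so d_i1 = -14.85 cm.
The intermediate image is 14.85 cm to the left of lens 1 (virtual), which is 53.3 − (-14.85) = 68.15 cm to the left of lens 2, so d_o2 = +68.15 cm.
Lens 2: 1/d_i2 = 1/f₂ − 1/d_o2 = 1/(7.49) − 1/(68.15) = 0.1188, so d_i2 = 8.41 cm.
The final image is real, 8.41 cm to the right of lens 2 (overall magnification ≈ -0.044).

8.41 cm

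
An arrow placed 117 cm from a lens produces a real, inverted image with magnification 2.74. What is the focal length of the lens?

f = 85.7 cm (converging)

m = −d_i/d_o ⇒ d_i = −m·d_o = −(-2.74)·(117) = 320.6 cm.
1/f = 1/d_o + 1/d_i = 1/(117) + 1/(320.6) = 0.01167, so f = 85.7 cm.
Since f is positive, the lens is converging.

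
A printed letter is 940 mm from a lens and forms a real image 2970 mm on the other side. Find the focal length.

Real image ⇒ d_i = +2970 mm.
1/f = 1/d_o + 1/d_i = 1/(940) + 1/(2970) = 0.001401, so f = 714 mm.
Since f is positive, the lens is converging.

f = 714 mm (converging)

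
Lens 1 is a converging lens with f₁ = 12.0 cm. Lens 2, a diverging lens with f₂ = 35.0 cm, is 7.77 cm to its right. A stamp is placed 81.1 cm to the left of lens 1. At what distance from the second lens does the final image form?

7.70 cm

Lens 1: 1/d_i1 = 1/f₁ − 1/d_o1 = 1/(12.0) − 1/(81.1) = 0.07100, so d_i1 = 14.08 cm.
The intermediate image is 14.08 cm to the right of lens 1, which lies 6.310 cm to the right of lens 2 — a virtual object — so d_o2 = −6.310 cm.
Lens 2 is diverging, so f₂ = −35.0 cm.
Lens 2: 1/d_i2 = 1/f₂ − 1/d_o2 = 1/(-35.0) − 1/(-6.310) = 0.1299, so d_i2 = 7.70 cm.
The final image is real, 7.70 cm to the right of lens 2 (overall magnification ≈ -0.21).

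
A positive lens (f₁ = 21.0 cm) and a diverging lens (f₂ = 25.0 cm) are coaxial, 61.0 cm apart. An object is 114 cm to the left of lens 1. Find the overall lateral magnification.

m = -0.0937

Lens 1: 1/d_i1 = 1/(21.0) − 1/(114) = 0.03885, so d_i1 = 25.74 cm; m₁ = −d_i1/d_o1 = -0.2258.
d_o2 = 61.0 − (25.74) = 35.26 cm.
f₂ = −25.0 cm (diverging).
Lens 2: 1/d_i2 = 1/(-25.0) − 1/(35.26) = -0.06836, so d_i2 = -14.63 cm; m₂ = −d_i2/d_o2 = +0.4149.
m = m₁·m₂ = (-0.2258)(+0.4149) = -0.0937.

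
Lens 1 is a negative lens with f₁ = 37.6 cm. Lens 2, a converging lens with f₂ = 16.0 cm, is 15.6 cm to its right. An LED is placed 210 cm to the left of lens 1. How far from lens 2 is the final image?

Lens 1 is diverging, so f₁ = −37.6 cm.
Lens 1: 1/d_i1 = 1/f₁ − 1/d_o1 = 1/(-37.6) − 1/(210) = -0.03136, so d_i1 = -31.89 cm.
The intermediate image is 31.89 cm to the left of lens 1 (virtual), which is 15.6 − (-31.89) = 47.49 cm to the left of lens 2, so d_o2 = +47.49 cm.
Lens 2: 1/d_i2 = 1/f₂ − 1/d_o2 = 1/(16.0) − 1/(47.49) = 0.04144, so d_i2 = 24.1 cm.
The final image is real, 24.1 cm to the right of lens 2 (overall magnification ≈ -0.077).

24.1 cm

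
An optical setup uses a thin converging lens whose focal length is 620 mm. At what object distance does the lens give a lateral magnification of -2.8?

841 mm

m = −d_i/d_o ⇒ d_i = −m·d_o.
1/f = 1/d_o + 1/d_i = 1/d_o − 1/(m·d_o) = (1 − 1/m)/d_o, so d_o = f(1 − 1/m) = (620.0)(1 − 1/(-2.8)) = 841 mm.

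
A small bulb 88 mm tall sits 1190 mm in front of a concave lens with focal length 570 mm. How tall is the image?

28.5 mm

For a concave lens, f = -570 mm.
1/d_i = 1/f − 1/d_o = 1/(-570.0) − 1/(1190) = -0.002595, so d_i = -385.4 mm.
m = −d_i/d_o = +0.3239.
|h_i| = |m|·h_o = 0.3239 × 88 = 28.5 mm. The image is virtual, upright and reduced, on the same side as the object.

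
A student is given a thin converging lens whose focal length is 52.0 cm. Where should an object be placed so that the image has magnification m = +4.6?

m = −d_i/d_o ⇒ d_i = −m·d_o.
1/f = 1/d_o + 1/d_i = 1/d_o − 1/(m·d_o) = (1 − 1/m)/d_o, so d_o = f(1 − 1/m) = (52.00)(1 − 1/(+4.6)) = 40.7 cm.

40.7 cm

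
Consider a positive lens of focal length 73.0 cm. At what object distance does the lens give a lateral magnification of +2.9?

m = −d_i/d_o ⇒ d_i = −m·d_o.
1/f = 1/d_o + 1/d_i = 1/d_o − 1/(m·d_o) = (1 − 1/m)/d_o, so d_o = f(1 − 1/m) = (73.00)(1 − 1/(+2.9)) = 47.8 cm.

47.8 cm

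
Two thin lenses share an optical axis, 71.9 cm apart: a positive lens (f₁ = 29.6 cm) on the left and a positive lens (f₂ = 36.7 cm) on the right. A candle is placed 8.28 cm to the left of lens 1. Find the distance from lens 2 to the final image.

65.5 cm

Lens 1: 1/d_i1 = 1/f₁ − 1/d_o1 = 1/(29.6) − 1/(8.28) = -0.08699, so d_i1 = -11.50 cm.
The intermediate image is 11.50 cm to the left of lens 1 (virtual), which is 71.9 − (-11.50) = 83.40 cm to the left of lens 2, so d_o2 = +83.40 cm.
Lens 2: 1/d_i2 = 1/f₂ − 1/d_o2 = 1/(36.7) − 1/(83.40) = 0.01526, so d_i2 = 65.5 cm.
The final image is real, 65.5 cm to the right of lens 2 (overall magnification ≈ -1.1).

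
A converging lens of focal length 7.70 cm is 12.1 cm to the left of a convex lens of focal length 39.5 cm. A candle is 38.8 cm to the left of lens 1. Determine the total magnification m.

m = -0.264

Lens 1: 1/d_i1 = 1/(7.70) − 1/(38.8) = 0.1041, so d_i1 = 9.606 cm; m₁ = −d_i1/d_o1 = -0.2476.
d_o2 = 12.1 − (9.606) = 2.494 cm.
Lens 2: 1/d_i2 = 1/(39.5) − 1/(2.494) = -0.3756, so d_i2 = -2.662 cm; m₂ = −d_i2/d_o2 = +1.067.
m = m₁·m₂ = (-0.2476)(+1.067) = -0.264.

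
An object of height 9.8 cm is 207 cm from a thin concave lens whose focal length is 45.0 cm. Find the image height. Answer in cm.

For a concave lens, f = -45.0 cm.
1/d_i = 1/f − 1/d_o = 1/(-45.00) − 1/(207) = -0.02705, so d_i = -36.96 cm.
m = −d_i/d_o = +0.1786.
|h_i| = |m|·h_o = 0.1786 × 9.8 = 1.75 cm. The image is virtual, upright and reduced, on the same side as the object.

1.75 cm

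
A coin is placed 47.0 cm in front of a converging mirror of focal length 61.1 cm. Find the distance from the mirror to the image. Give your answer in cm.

Mirror equation: 1/q = 1/f − 1/p = 1/(61.10) − 1/(47.0) = 0.01637 − 0.02128 = -0.004910, so q = -204 cm.
The image is virtual, upright and enlarged, behind the mirror.

204 cm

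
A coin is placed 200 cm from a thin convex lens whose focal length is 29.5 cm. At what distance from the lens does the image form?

34.6 cm

Lens equation: 1/v = 1/f − 1/u = 1/(29.50) − 1/(200) = 0.03390 − 0.005000 = 0.02890, so v = 34.6 cm.
The image is real, inverted and reduced, on the far side of the lens.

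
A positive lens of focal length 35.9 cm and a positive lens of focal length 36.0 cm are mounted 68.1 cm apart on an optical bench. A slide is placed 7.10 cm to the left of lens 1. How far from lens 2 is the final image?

67.6 cm

Lens 1: 1/d_i1 = 1/f₁ − 1/d_o1 = 1/(35.9) − 1/(7.10) = -0.1130, so d_i1 = -8.850 cm.
The intermediate image is 8.850 cm to the left of lens 1 (virtual), which is 68.1 − (-8.850) = 76.95 cm to the left of lens 2, so d_o2 = +76.95 cm.
Lens 2: 1/d_i2 = 1/f₂ − 1/d_o2 = 1/(36.0) − 1/(76.95) = 0.01478, so d_i2 = 67.6 cm.
The final image is real, 67.6 cm to the right of lens 2 (overall magnification ≈ -1.1).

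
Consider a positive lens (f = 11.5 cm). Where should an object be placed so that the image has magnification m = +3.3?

m = −d_i/d_o ⇒ d_i = −m·d_o.
1/f = 1/d_o + 1/d_i = 1/d_o − 1/(m·d_o) = (1 − 1/m)/d_o, so d_o = f(1 − 1/m) = (11.50)(1 − 1/(+3.3)) = 8.02 cm.

8.02 cm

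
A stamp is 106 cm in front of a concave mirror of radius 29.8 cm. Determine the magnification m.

f = R/2 = 29.8/2 = 14.90 cm.
1/d_i = 1/f − 1/d_o = 1/(14.90) − 1/(106) = 0.05768, so d_i = 17.34 cm.
m = −d_i/d_o = −(17.34)/(106) = -0.164.
The image is real, inverted and reduced, in front of the mirror.

m = -0.164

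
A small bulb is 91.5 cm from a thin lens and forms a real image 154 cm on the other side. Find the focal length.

f = 57.4 cm (converging)

Real image ⇒ d_i = +154 cm.
1/f = 1/d_o + 1/d_i = 1/(91.5) + 1/(154) = 0.01742, so f = 57.4 cm.
Since f is positive, the thin lens is converging.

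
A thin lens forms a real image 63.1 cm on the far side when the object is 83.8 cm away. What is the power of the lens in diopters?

d_i = +63.1 cm.
1/f = 1/d_o + 1/d_i = 1/(83.8) + 1/(63.1) = 0.02778 cm⁻¹.
f = 36.00 cm = 0.3600 m, so P = 1/f = +2.78 D.

P = +2.78 D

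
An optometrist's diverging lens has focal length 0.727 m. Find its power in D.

P = -1.38 D

For a diverging lens, f = −0.727 m.
P = 1/f = 1/(-0.727 m) = -1.38 D.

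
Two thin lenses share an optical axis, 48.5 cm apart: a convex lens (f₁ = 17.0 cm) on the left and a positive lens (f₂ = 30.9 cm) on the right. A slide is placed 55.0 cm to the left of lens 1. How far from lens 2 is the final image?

105 cm

Lens 1: 1/d_i1 = 1/f₁ − 1/d_o1 = 1/(17.0) − 1/(55.0) = 0.04064, so d_i1 = 24.61 cm.
The intermediate image is 24.61 cm to the right of lens 1, which is 48.5 − (24.61) = 23.89 cm to the left of lens 2, so d_o2 = +23.89 cm.
Lens 2: 1/d_i2 = 1/f₂ − 1/d_o2 = 1/(30.9) − 1/(23.89) = -0.009496, so d_i2 = -105 cm.
The final image is virtual, 105 cm to the left of lens 2 (overall magnification ≈ -2.0).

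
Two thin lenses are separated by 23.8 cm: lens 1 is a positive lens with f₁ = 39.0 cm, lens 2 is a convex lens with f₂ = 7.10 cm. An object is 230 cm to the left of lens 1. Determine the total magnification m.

Lens 1: 1/d_i1 = 1/(39.0) − 1/(230) = 0.02129, so d_i1 = 46.96 cm; m₁ = −d_i1/d_o1 = -0.2042.
d_o2 = 23.8 − (46.96) = -23.16 cm (virtual object).
Lens 2: 1/d_i2 = 1/(7.10) − 1/(-23.16) = 0.1840, so d_i2 = 5.434 cm; m₂ = −d_i2/d_o2 = +0.2346.
m = m₁·m₂ = (-0.2042)(+0.2346) = -0.0479.

m = -0.0479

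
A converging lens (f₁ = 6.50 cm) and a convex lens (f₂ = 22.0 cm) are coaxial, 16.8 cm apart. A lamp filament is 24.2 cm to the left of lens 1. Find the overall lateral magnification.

m = -0.574

Lens 1: 1/d_i1 = 1/(6.50) − 1/(24.2) = 0.1125, so d_i1 = 8.887 cm; m₁ = −d_i1/d_o1 = -0.3672.
d_o2 = 16.8 − (8.887) = 7.913 cm.
Lens 2: 1/d_i2 = 1/(22.0) − 1/(7.913) = -0.08092, so d_i2 = -12.36 cm; m₂ = −d_i2/d_o2 = +1.562.
m = m₁·m₂ = (-0.3672)(+1.562) = -0.574.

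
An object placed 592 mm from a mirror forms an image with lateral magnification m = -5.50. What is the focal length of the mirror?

f = 501 mm (concave)

m = −d_i/d_o ⇒ d_i = −m·d_o = −(-5.50)·(592) = 3256 mm.
1/f = 1/d_o + 1/d_i = 1/(592) + 1/(3256) = 0.001996, so f = 501 mm.
Since f is positive, the mirror is concave.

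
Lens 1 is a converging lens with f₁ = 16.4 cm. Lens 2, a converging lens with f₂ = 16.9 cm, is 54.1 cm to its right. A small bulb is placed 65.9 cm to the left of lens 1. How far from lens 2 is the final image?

Lens 1: 1/d_i1 = 1/f₁ − 1/d_o1 = 1/(16.4) − 1/(65.9) = 0.04580, so d_i1 = 21.83 cm.
The intermediate image is 21.83 cm to the right of lens 1, which is 54.1 − (21.83) = 32.27 cm to the left of lens 2, so d_o2 = +32.27 cm.
Lens 2: 1/d_i2 = 1/f₂ − 1/d_o2 = 1/(16.9) − 1/(32.27) = 0.02818, so d_i2 = 35.5 cm.
The final image is real, 35.5 cm to the right of lens 2 (overall magnification ≈ 0.36).

35.5 cm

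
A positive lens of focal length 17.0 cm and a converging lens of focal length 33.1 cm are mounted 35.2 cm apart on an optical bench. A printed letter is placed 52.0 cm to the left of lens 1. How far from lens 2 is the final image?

Lens 1: 1/d_i1 = 1/f₁ − 1/d_o1 = 1/(17.0) − 1/(52.0) = 0.03959, so d_i1 = 25.26 cm.
The intermediate image is 25.26 cm to the right of lens 1, which is 35.2 − (25.26) = 9.940 cm to the left of lens 2, so d_o2 = +9.940 cm.
Lens 2: 1/d_i2 = 1/f₂ − 1/d_o2 = 1/(33.1) − 1/(9.940) = -0.07039, so d_i2 = -14.2 cm.
The final image is virtual, 14.2 cm to the left of lens 2 (overall magnification ≈ -0.69).

14.2 cm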